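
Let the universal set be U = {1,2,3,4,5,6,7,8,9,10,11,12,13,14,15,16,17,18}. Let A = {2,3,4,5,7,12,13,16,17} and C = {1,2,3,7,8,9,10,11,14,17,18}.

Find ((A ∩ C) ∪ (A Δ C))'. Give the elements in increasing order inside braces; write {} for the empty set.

{6,15}

A ∩ C = {2,3,7,17}
A Δ C = {1,4,5,8,9,10,11,12,13,14,16,18}
(A ∩ C) ∪ (A Δ C) = {1,2,3,4,5,7,8,9,10,11,12,13,14,16,17,18}
((A ∩ C) ∪ (A Δ C))' = {6,15}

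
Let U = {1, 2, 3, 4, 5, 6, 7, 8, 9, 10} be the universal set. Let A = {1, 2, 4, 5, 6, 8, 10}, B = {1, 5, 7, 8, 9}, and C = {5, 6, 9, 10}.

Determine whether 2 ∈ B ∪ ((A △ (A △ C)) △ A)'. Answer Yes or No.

2 ∈ A and 2 ∉ C, so 2 ∈ A △ C
2 ∈ A and 2 ∈ (A △ C), so 2 ∉ A △ (A △ C)
2 ∉ (A △ (A △ C)) and 2 ∈ A, so 2 ∈ (A △ (A △ C)) △ A
2 ∉ ((A △ (A △ C)) △ A)' since 2 ∈ ((A △ (A △ C)) △ A)
2 ∉ B and 2 ∉ ((A △ (A △ C)) △ A)', so 2 ∉ B ∪ ((A △ (A △ C)) △ A)'

No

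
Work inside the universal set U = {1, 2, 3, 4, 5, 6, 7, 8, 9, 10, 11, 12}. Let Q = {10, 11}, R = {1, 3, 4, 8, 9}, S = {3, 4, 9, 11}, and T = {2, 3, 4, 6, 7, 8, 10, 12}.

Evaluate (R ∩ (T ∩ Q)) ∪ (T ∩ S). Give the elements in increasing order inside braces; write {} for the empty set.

T ∩ Q = {10}
R ∩ (T ∩ Q) = {}
T ∩ S = {3, 4}
(R ∩ (T ∩ Q)) ∪ (T ∩ S) = {3, 4}

{3, 4}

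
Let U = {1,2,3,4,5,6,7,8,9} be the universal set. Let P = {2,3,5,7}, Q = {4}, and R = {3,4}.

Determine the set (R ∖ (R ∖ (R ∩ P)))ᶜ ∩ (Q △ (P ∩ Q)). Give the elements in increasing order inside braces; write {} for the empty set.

R ∩ P = {3}
R ∖ (R ∩ P) = {4}
R ∖ (R ∖ (R ∩ P)) = {3}
(R ∖ (R ∖ (R ∩ P)))ᶜ = {1,2,4,5,6,7,8,9}
P ∩ Q = {}
Q △ (P ∩ Q) = {4}
(R ∖ (R ∖ (R ∩ P)))ᶜ ∩ (Q △ (P ∩ Q)) = {4}

{4}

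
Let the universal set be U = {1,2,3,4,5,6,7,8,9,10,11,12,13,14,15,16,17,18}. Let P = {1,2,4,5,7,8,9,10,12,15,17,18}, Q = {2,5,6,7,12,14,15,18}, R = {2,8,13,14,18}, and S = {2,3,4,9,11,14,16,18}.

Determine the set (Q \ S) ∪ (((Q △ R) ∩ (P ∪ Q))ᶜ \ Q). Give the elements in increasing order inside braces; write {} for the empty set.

Q \ S = {5,6,7,12,15}
Q △ R = {5,6,7,8,12,13,15}
P ∪ Q = {1,2,4,5,6,7,8,9,10,12,14,15,17,18}
(Q △ R) ∩ (P ∪ Q) = {5,6,7,8,12,15}
((Q △ R) ∩ (P ∪ Q))ᶜ = {1,2,3,4,9,10,11,13,14,16,17,18}
((Q △ R) ∩ (P ∪ Q))ᶜ \ Q = {1,3,4,9,10,11,13,16,17}
(Q \ S) ∪ (((Q △ R) ∩ (P ∪ Q))ᶜ \ Q) = {1,3,4,5,6,7,9,10,11,12,13,15,16,17}

{1,3,4,5,6,7,9,10,11,12,13,15,16,17}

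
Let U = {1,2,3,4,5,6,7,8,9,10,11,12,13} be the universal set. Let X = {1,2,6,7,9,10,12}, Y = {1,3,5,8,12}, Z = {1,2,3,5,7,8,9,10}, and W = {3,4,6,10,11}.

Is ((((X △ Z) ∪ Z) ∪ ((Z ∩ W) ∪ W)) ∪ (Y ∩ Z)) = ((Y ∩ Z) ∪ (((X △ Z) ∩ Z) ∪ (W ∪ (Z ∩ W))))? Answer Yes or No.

X △ Z = {3,5,6,8,12}
(X △ Z) ∪ Z = {1,2,3,5,6,7,8,9,10,12}
Z ∩ W = {3,10}
(Z ∩ W) ∪ W = {3,4,6,10,11}
((X △ Z) ∪ Z) ∪ ((Z ∩ W) ∪ W) = {1,2,3,4,5,6,7,8,9,10,11,12}
Y ∩ Z = {1,3,5,8}
(((X △ Z) ∪ Z) ∪ ((Z ∩ W) ∪ W)) ∪ (Y ∩ Z) = {1,2,3,4,5,6,7,8,9,10,11,12}
(X △ Z) ∩ Z = {3,5,8}
W ∪ (Z ∩ W) = {3,4,6,10,11}
((X △ Z) ∩ Z) ∪ (W ∪ (Z ∩ W)) = {3,4,5,6,8,10,11}
(Y ∩ Z) ∪ (((X △ Z) ∩ Z) ∪ (W ∪ (Z ∩ W))) = {1,3,4,5,6,8,10,11}
2 ∈ (((X △ Z) ∪ Z) ∪ ((Z ∩ W) ∪ W)) ∪ (Y ∩ Z) but 2 ∉ (Y ∩ Z) ∪ (((X △ Z) ∩ Z) ∪ (W ∪ (Z ∩ W))), so they differ.

No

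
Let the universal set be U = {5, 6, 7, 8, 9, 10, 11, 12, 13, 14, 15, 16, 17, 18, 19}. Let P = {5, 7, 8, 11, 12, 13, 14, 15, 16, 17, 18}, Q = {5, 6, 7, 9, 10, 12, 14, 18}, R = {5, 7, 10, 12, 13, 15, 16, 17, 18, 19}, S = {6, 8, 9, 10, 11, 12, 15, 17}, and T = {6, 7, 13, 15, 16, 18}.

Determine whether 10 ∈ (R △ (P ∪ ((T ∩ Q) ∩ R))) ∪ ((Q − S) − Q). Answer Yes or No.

Yes

10 ∉ T and 10 ∈ Q, so 10 ∉ T ∩ Q
10 ∉ (T ∩ Q) and 10 ∈ R, so 10 ∉ (T ∩ Q) ∩ R
10 ∉ P and 10 ∉ ((T ∩ Q) ∩ R), so 10 ∉ P ∪ ((T ∩ Q) ∩ R)
10 ∈ R and 10 ∉ (P ∪ ((T ∩ Q) ∩ R)), so 10 ∈ R △ (P ∪ ((T ∩ Q) ∩ R))
10 ∈ Q and 10 ∈ S, so 10 ∉ Q − S
10 ∉ (Q − S) and 10 ∈ Q, so 10 ∉ (Q − S) − Q
10 ∈ (R △ (P ∪ ((T ∩ Q) ∩ R))) and 10 ∉ ((Q − S) − Q), so 10 ∈ (R △ (P ∪ ((T ∩ Q) ∩ R))) ∪ ((Q − S) − Q)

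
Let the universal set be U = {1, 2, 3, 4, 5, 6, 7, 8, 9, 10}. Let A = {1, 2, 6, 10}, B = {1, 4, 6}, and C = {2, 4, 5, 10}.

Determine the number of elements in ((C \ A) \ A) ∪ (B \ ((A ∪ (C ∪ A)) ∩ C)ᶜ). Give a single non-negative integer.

C \ A = {4, 5}
(C \ A) \ A = {4, 5}
C ∪ A = {1, 2, 4, 5, 6, 10}
A ∪ (C ∪ A) = {1, 2, 4, 5, 6, 10}
(A ∪ (C ∪ A)) ∩ C = {2, 4, 5, 10}
((A ∪ (C ∪ A)) ∩ C)ᶜ = {1, 3, 6, 7, 8, 9}
B \ ((A ∪ (C ∪ A)) ∩ C)ᶜ = {4}
((C \ A) \ A) ∪ (B \ ((A ∪ (C ∪ A)) ∩ C)ᶜ) = {4, 5}
|((C \ A) \ A) ∪ (B \ ((A ∪ (C ∪ A)) ∩ C)ᶜ)| = 2

2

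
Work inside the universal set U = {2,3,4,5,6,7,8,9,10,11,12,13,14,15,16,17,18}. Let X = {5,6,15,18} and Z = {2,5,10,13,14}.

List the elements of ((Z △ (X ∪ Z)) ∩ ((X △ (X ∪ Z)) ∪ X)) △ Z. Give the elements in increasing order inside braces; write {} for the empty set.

X ∪ Z = {2,5,6,10,13,14,15,18}
Z △ (X ∪ Z) = {6,15,18}
X △ (X ∪ Z) = {2,10,13,14}
(X △ (X ∪ Z)) ∪ X = {2,5,6,10,13,14,15,18}
(Z △ (X ∪ Z)) ∩ ((X △ (X ∪ Z)) ∪ X) = {6,15,18}
((Z △ (X ∪ Z)) ∩ ((X △ (X ∪ Z)) ∪ X)) △ Z = {2,5,6,10,13,14,15,18}

{2,5,6,10,13,14,15,18}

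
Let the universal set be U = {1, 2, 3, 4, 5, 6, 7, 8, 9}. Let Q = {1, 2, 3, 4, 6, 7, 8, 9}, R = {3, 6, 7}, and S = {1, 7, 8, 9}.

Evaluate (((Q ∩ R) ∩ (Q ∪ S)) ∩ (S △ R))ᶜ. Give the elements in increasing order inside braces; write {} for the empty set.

{1, 2, 4, 5, 7, 8, 9}

Q ∩ R = {3, 6, 7}
Q ∪ S = {1, 2, 3, 4, 6, 7, 8, 9}
(Q ∩ R) ∩ (Q ∪ S) = {3, 6, 7}
S △ R = {1, 3, 6, 8, 9}
((Q ∩ R) ∩ (Q ∪ S)) ∩ (S △ R) = {3, 6}
(((Q ∩ R) ∩ (Q ∪ S)) ∩ (S △ R))ᶜ = {1, 2, 4, 5, 7, 8, 9}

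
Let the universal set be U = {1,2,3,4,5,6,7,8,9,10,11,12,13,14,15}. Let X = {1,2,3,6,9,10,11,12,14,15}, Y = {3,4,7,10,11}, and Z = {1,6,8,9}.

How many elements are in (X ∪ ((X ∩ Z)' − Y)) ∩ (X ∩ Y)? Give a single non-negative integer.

X ∩ Z = {1,6,9}
(X ∩ Z)' = {2,3,4,5,7,8,10,11,12,13,14,15}
(X ∩ Z)' − Y = {2,5,8,12,13,14,15}
X ∪ ((X ∩ Z)' − Y) = {1,2,3,5,6,8,9,10,11,12,13,14,15}
X ∩ Y = {3,10,11}
(X ∪ ((X ∩ Z)' − Y)) ∩ (X ∩ Y) = {3,10,11}
|(X ∪ ((X ∩ Z)' − Y)) ∩ (X ∩ Y)| = 3

3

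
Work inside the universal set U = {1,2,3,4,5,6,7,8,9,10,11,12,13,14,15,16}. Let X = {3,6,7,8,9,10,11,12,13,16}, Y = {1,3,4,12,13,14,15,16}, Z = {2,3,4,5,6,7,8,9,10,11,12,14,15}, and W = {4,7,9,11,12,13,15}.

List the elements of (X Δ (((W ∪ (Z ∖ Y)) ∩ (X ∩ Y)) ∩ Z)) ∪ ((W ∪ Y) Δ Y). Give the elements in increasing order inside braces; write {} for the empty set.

{3,6,7,8,9,10,11,13,16}

Z ∖ Y = {2,5,6,7,8,9,10,11}
W ∪ (Z ∖ Y) = {2,4,5,6,7,8,9,10,11,12,13,15}
X ∩ Y = {3,12,13,16}
(W ∪ (Z ∖ Y)) ∩ (X ∩ Y) = {12,13}
((W ∪ (Z ∖ Y)) ∩ (X ∩ Y)) ∩ Z = {12}
X Δ (((W ∪ (Z ∖ Y)) ∩ (X ∩ Y)) ∩ Z) = {3,6,7,8,9,10,11,13,16}
W ∪ Y = {1,3,4,7,9,11,12,13,14,15,16}
(W ∪ Y) Δ Y = {7,9,11}
(X Δ (((W ∪ (Z ∖ Y)) ∩ (X ∩ Y)) ∩ Z)) ∪ ((W ∪ Y) Δ Y) = {3,6,7,8,9,10,11,13,16}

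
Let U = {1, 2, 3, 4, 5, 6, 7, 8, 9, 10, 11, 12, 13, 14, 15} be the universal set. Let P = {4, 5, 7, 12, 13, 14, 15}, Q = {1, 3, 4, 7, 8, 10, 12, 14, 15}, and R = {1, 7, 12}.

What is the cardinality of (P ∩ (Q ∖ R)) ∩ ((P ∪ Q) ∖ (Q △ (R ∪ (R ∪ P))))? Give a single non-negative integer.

Q ∖ R = {3, 4, 8, 10, 14, 15}
P ∩ (Q ∖ R) = {4, 14, 15}
P ∪ Q = {1, 3, 4, 5, 7, 8, 10, 12, 13, 14, 15}
R ∪ P = {1, 4, 5, 7, 12, 13, 14, 15}
R ∪ (R ∪ P) = {1, 4, 5, 7, 12, 13, 14, 15}
Q △ (R ∪ (R ∪ P)) = {3, 5, 8, 10, 13}
(P ∪ Q) ∖ (Q △ (R ∪ (R ∪ P))) = {1, 4, 7, 12, 14, 15}
(P ∩ (Q ∖ R)) ∩ ((P ∪ Q) ∖ (Q △ (R ∪ (R ∪ P)))) = {4, 14, 15}
|(P ∩ (Q ∖ R)) ∩ ((P ∪ Q) ∖ (Q △ (R ∪ (R ∪ P))))| = 3

3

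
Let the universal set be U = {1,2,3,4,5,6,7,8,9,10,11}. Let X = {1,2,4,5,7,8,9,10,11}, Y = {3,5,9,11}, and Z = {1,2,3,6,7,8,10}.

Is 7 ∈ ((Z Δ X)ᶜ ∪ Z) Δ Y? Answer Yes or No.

Yes

7 ∈ Z and 7 ∈ X, so 7 ∉ Z Δ X
7 ∈ (Z Δ X)ᶜ since 7 ∉ (Z Δ X)
7 ∈ (Z Δ X)ᶜ and 7 ∈ Z, so 7 ∈ (Z Δ X)ᶜ ∪ Z
7 ∈ ((Z Δ X)ᶜ ∪ Z) and 7 ∉ Y, so 7 ∈ ((Z Δ X)ᶜ ∪ Z) Δ Y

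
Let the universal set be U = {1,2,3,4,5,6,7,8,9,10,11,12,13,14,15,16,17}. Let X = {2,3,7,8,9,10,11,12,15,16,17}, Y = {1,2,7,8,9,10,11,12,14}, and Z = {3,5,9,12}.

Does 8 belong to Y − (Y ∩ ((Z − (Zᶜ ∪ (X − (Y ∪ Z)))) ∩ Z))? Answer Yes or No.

Yes

8 ∉ Z, so 8 ∈ Zᶜ
8 ∈ Y and 8 ∉ Z, so 8 ∈ Y ∪ Z
8 ∈ X and 8 ∈ (Y ∪ Z), so 8 ∉ X − (Y ∪ Z)
8 ∈ Zᶜ and 8 ∉ (X − (Y ∪ Z)), so 8 ∈ Zᶜ ∪ (X − (Y ∪ Z))
8 ∉ Z and 8 ∈ (Zᶜ ∪ (X − (Y ∪ Z))), so 8 ∉ Z − (Zᶜ ∪ (X − (Y ∪ Z)))
8 ∉ (Z − (Zᶜ ∪ (X − (Y ∪ Z)))) and 8 ∉ Z, so 8 ∉ (Z − (Zᶜ ∪ (X − (Y ∪ Z)))) ∩ Z
8 ∈ Y and 8 ∉ ((Z − (Zᶜ ∪ (X − (Y ∪ Z)))) ∩ Z), so 8 ∉ Y ∩ ((Z − (Zᶜ ∪ (X − (Y ∪ Z)))) ∩ Z)
8 ∈ Y and 8 ∉ (Y ∩ ((Z − (Zᶜ ∪ (X − (Y ∪ Z)))) ∩ Z)), so 8 ∈ Y − (Y ∩ ((Z − (Zᶜ ∪ (X − (Y ∪ Z)))) ∩ Z))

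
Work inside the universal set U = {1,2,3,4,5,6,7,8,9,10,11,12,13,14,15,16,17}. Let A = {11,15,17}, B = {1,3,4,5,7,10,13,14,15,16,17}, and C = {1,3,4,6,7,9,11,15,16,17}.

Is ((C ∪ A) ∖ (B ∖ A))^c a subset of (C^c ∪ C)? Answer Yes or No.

C ∪ A = {1,3,4,6,7,9,11,15,16,17}
B ∖ A = {1,3,4,5,7,10,13,14,16}
(C ∪ A) ∖ (B ∖ A) = {6,9,11,15,17}
((C ∪ A) ∖ (B ∖ A))^c = {1,2,3,4,5,7,8,10,12,13,14,16}
C^c = {2,5,8,10,12,13,14}
C^c ∪ C = {1,2,3,4,5,6,7,8,9,10,11,12,13,14,15,16,17}
Every element of {1,2,3,4,5,7,8,10,12,13,14,16} is in {1,2,3,4,5,6,7,8,9,10,11,12,13,14,15,16,17}, so ((C ∪ A) ∖ (B ∖ A))^c ⊆ C^c ∪ C.

Yes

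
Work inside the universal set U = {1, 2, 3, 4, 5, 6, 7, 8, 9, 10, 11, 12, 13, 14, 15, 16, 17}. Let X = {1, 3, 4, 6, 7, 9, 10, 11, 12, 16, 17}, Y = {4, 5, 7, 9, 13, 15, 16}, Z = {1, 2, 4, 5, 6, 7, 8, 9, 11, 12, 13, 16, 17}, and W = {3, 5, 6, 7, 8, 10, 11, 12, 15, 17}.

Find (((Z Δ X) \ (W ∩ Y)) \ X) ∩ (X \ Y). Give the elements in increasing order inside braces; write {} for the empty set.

{}

Z Δ X = {2, 3, 5, 8, 10, 13}
W ∩ Y = {5, 7, 15}
(Z Δ X) \ (W ∩ Y) = {2, 3, 8, 10, 13}
((Z Δ X) \ (W ∩ Y)) \ X = {2, 8, 13}
X \ Y = {1, 3, 6, 10, 11, 12, 17}
(((Z Δ X) \ (W ∩ Y)) \ X) ∩ (X \ Y) = {}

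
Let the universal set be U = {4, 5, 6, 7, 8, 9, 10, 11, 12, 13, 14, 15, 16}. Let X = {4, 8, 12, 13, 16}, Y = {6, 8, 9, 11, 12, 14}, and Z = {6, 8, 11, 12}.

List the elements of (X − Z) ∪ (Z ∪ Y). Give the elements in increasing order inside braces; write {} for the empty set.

{4, 6, 8, 9, 11, 12, 13, 14, 16}

X − Z = {4, 13, 16}
Z ∪ Y = {6, 8, 9, 11, 12, 14}
(X − Z) ∪ (Z ∪ Y) = {4, 6, 8, 9, 11, 12, 13, 14, 16}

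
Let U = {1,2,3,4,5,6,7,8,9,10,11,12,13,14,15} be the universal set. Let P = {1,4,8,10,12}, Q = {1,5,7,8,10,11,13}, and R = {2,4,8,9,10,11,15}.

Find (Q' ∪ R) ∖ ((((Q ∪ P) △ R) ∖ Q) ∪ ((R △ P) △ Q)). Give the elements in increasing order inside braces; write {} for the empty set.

Q' = {2,3,4,6,9,12,14,15}
Q' ∪ R = {2,3,4,6,8,9,10,11,12,14,15}
Q ∪ P = {1,4,5,7,8,10,11,12,13}
(Q ∪ P) △ R = {1,2,5,7,9,12,13,15}
((Q ∪ P) △ R) ∖ Q = {2,9,12,15}
R △ P = {1,2,9,11,12,15}
(R △ P) △ Q = {2,5,7,8,9,10,12,13,15}
(((Q ∪ P) △ R) ∖ Q) ∪ ((R △ P) △ Q) = {2,5,7,8,9,10,12,13,15}
(Q' ∪ R) ∖ ((((Q ∪ P) △ R) ∖ Q) ∪ ((R △ P) △ Q)) = {3,4,6,11,14}

{3,4,6,11,14}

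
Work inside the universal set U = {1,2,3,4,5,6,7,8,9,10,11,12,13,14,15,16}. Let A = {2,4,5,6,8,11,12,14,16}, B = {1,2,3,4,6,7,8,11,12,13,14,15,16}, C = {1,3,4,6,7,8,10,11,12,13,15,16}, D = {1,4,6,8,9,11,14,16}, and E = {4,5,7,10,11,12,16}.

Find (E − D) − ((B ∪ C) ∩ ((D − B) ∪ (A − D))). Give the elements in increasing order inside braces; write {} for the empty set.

{5,7,10}

E − D = {5,7,10,12}
B ∪ C = {1,2,3,4,6,7,8,10,11,12,13,14,15,16}
D − B = {9}
A − D = {2,5,12}
(D − B) ∪ (A − D) = {2,5,9,12}
(B ∪ C) ∩ ((D − B) ∪ (A − D)) = {2,12}
(E − D) − ((B ∪ C) ∩ ((D − B) ∪ (A − D))) = {5,7,10}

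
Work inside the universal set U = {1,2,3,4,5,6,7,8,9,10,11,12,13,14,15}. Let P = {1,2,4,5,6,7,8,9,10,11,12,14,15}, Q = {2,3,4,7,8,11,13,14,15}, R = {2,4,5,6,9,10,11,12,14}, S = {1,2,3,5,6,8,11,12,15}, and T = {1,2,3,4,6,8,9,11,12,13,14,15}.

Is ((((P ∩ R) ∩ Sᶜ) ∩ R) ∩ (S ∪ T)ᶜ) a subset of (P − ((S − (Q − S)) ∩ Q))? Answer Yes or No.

P ∩ R = {2,4,5,6,9,10,11,12,14}
Sᶜ = {4,7,9,10,13,14}
(P ∩ R) ∩ Sᶜ = {4,9,10,14}
((P ∩ R) ∩ Sᶜ) ∩ R = {4,9,10,14}
S ∪ T = {1,2,3,4,5,6,8,9,11,12,13,14,15}
(S ∪ T)ᶜ = {7,10}
(((P ∩ R) ∩ Sᶜ) ∩ R) ∩ (S ∪ T)ᶜ = {10}
Q − S = {4,7,13,14}
S − (Q − S) = {1,2,3,5,6,8,11,12,15}
(S − (Q − S)) ∩ Q = {2,3,8,11,15}
P − ((S − (Q − S)) ∩ Q) = {1,4,5,6,7,9,10,12,14}
Every element of {10} is in {1,4,5,6,7,9,10,12,14}, so (((P ∩ R) ∩ Sᶜ) ∩ R) ∩ (S ∪ T)ᶜ ⊆ P − ((S − (Q − S)) ∩ Q).

Yes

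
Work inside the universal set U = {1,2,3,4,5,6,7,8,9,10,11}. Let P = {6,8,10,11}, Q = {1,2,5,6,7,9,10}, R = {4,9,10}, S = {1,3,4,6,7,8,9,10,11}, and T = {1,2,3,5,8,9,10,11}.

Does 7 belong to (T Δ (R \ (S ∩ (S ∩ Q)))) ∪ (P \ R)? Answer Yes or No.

No

7 ∈ S and 7 ∈ Q, so 7 ∈ S ∩ Q
7 ∈ S and 7 ∈ (S ∩ Q), so 7 ∈ S ∩ (S ∩ Q)
7 ∉ R and 7 ∈ (S ∩ (S ∩ Q)), so 7 ∉ R \ (S ∩ (S ∩ Q))
7 ∉ T and 7 ∉ (R \ (S ∩ (S ∩ Q))), so 7 ∉ T Δ (R \ (S ∩ (S ∩ Q)))
7 ∉ P and 7 ∉ R, so 7 ∉ P \ R
7 ∉ (T Δ (R \ (S ∩ (S ∩ Q)))) and 7 ∉ (P \ R), so 7 ∉ (T Δ (R \ (S ∩ (S ∩ Q)))) ∪ (P \ R)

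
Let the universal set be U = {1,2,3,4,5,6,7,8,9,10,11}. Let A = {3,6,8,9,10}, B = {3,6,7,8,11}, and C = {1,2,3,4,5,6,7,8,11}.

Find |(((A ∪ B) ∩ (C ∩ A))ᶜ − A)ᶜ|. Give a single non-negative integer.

A ∪ B = {3,6,7,8,9,10,11}
C ∩ A = {3,6,8}
(A ∪ B) ∩ (C ∩ A) = {3,6,8}
((A ∪ B) ∩ (C ∩ A))ᶜ = {1,2,4,5,7,9,10,11}
((A ∪ B) ∩ (C ∩ A))ᶜ − A = {1,2,4,5,7,11}
(((A ∪ B) ∩ (C ∩ A))ᶜ − A)ᶜ = {3,6,8,9,10}
|(((A ∪ B) ∩ (C ∩ A))ᶜ − A)ᶜ| = 5

5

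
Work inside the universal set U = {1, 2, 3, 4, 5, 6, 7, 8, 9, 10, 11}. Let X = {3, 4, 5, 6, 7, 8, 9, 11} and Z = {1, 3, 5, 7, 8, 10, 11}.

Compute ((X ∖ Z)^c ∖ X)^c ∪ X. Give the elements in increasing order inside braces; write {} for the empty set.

{3, 4, 5, 6, 7, 8, 9, 11}

X ∖ Z = {4, 6, 9}
(X ∖ Z)^c = {1, 2, 3, 5, 7, 8, 10, 11}
(X ∖ Z)^c ∖ X = {1, 2, 10}
((X ∖ Z)^c ∖ X)^c = {3, 4, 5, 6, 7, 8, 9, 11}
((X ∖ Z)^c ∖ X)^c ∪ X = {3, 4, 5, 6, 7, 8, 9, 11}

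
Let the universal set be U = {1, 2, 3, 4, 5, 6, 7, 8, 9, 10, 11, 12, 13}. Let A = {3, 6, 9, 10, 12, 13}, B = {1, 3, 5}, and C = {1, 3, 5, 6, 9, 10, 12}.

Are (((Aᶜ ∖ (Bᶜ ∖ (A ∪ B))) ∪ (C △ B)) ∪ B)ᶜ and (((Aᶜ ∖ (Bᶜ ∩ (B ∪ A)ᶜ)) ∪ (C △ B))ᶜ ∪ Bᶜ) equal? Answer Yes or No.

Aᶜ = {1, 2, 4, 5, 7, 8, 11}
Bᶜ = {2, 4, 6, 7, 8, 9, 10, 11, 12, 13}
A ∪ B = {1, 3, 5, 6, 9, 10, 12, 13}
Bᶜ ∖ (A ∪ B) = {2, 4, 7, 8, 11}
Aᶜ ∖ (Bᶜ ∖ (A ∪ B)) = {1, 5}
C △ B = {6, 9, 10, 12}
(Aᶜ ∖ (Bᶜ ∖ (A ∪ B))) ∪ (C △ B) = {1, 5, 6, 9, 10, 12}
((Aᶜ ∖ (Bᶜ ∖ (A ∪ B))) ∪ (C △ B)) ∪ B = {1, 3, 5, 6, 9, 10, 12}
(((Aᶜ ∖ (Bᶜ ∖ (A ∪ B))) ∪ (C △ B)) ∪ B)ᶜ = {2, 4, 7, 8, 11, 13}
B ∪ A = {1, 3, 5, 6, 9, 10, 12, 13}
(B ∪ A)ᶜ = {2, 4, 7, 8, 11}
Bᶜ ∩ (B ∪ A)ᶜ = {2, 4, 7, 8, 11}
Aᶜ ∖ (Bᶜ ∩ (B ∪ A)ᶜ) = {1, 5}
(Aᶜ ∖ (Bᶜ ∩ (B ∪ A)ᶜ)) ∪ (C △ B) = {1, 5, 6, 9, 10, 12}
((Aᶜ ∖ (Bᶜ ∩ (B ∪ A)ᶜ)) ∪ (C △ B))ᶜ = {2, 3, 4, 7, 8, 11, 13}
((Aᶜ ∖ (Bᶜ ∩ (B ∪ A)ᶜ)) ∪ (C △ B))ᶜ ∪ Bᶜ = {2, 3, 4, 6, 7, 8, 9, 10, 11, 12, 13}
3 ∈ ((Aᶜ ∖ (Bᶜ ∩ (B ∪ A)ᶜ)) ∪ (C △ B))ᶜ ∪ Bᶜ but 3 ∉ (((Aᶜ ∖ (Bᶜ ∖ (A ∪ B))) ∪ (C △ B)) ∪ B)ᶜ, so they differ.

No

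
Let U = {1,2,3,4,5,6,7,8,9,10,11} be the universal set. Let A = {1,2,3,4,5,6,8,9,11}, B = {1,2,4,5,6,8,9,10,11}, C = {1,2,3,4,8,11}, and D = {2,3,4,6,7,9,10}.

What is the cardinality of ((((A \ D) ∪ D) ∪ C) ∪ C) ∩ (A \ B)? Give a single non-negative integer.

1

A \ D = {1,5,8,11}
(A \ D) ∪ D = {1,2,3,4,5,6,7,8,9,10,11}
((A \ D) ∪ D) ∪ C = {1,2,3,4,5,6,7,8,9,10,11}
(((A \ D) ∪ D) ∪ C) ∪ C = {1,2,3,4,5,6,7,8,9,10,11}
A \ B = {3}
((((A \ D) ∪ D) ∪ C) ∪ C) ∩ (A \ B) = {3}
|((((A \ D) ∪ D) ∪ C) ∪ C) ∩ (A \ B)| = 1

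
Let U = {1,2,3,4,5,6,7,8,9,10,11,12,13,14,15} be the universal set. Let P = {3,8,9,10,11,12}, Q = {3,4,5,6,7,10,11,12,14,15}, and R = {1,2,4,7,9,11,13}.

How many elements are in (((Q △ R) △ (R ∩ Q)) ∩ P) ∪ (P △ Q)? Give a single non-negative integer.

12

Q △ R = {1,2,3,5,6,9,10,12,13,14,15}
R ∩ Q = {4,7,11}
(Q △ R) △ (R ∩ Q) = {1,2,3,4,5,6,7,9,10,11,12,13,14,15}
((Q △ R) △ (R ∩ Q)) ∩ P = {3,9,10,11,12}
P △ Q = {4,5,6,7,8,9,14,15}
(((Q △ R) △ (R ∩ Q)) ∩ P) ∪ (P △ Q) = {3,4,5,6,7,8,9,10,11,12,14,15}
|(((Q △ R) △ (R ∩ Q)) ∩ P) ∪ (P △ Q)| = 12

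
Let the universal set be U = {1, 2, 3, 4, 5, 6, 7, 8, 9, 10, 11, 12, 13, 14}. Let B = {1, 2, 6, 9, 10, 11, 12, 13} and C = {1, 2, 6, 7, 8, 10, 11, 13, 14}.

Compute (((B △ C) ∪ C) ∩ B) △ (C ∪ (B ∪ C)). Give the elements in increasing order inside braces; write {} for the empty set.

{7, 8, 14}

B △ C = {7, 8, 9, 12, 14}
(B △ C) ∪ C = {1, 2, 6, 7, 8, 9, 10, 11, 12, 13, 14}
((B △ C) ∪ C) ∩ B = {1, 2, 6, 9, 10, 11, 12, 13}
B ∪ C = {1, 2, 6, 7, 8, 9, 10, 11, 12, 13, 14}
C ∪ (B ∪ C) = {1, 2, 6, 7, 8, 9, 10, 11, 12, 13, 14}
(((B △ C) ∪ C) ∩ B) △ (C ∪ (B ∪ C)) = {7, 8, 14}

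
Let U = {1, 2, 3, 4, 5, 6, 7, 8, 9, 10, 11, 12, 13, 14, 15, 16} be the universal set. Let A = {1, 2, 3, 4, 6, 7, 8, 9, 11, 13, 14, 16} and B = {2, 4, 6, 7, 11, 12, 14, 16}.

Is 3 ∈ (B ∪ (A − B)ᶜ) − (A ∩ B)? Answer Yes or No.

No

3 ∈ A and 3 ∉ B, so 3 ∈ A − B
3 ∉ (A − B)ᶜ since 3 ∈ (A − B)
3 ∉ B and 3 ∉ (A − B)ᶜ, so 3 ∉ B ∪ (A − B)ᶜ
3 ∈ A and 3 ∉ B, so 3 ∉ A ∩ B
3 ∉ (B ∪ (A − B)ᶜ) and 3 ∉ (A ∩ B), so 3 ∉ (B ∪ (A − B)ᶜ) − (A ∩ B)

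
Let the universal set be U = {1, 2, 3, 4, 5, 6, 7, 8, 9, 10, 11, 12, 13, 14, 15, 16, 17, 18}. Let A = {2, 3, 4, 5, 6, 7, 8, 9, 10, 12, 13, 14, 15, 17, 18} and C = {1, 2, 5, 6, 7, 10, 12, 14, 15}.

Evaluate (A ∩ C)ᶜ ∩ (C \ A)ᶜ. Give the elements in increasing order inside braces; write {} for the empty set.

{3, 4, 8, 9, 11, 13, 16, 17, 18}

A ∩ C = {2, 5, 6, 7, 10, 12, 14, 15}
(A ∩ C)ᶜ = {1, 3, 4, 8, 9, 11, 13, 16, 17, 18}
C \ A = {1}
(C \ A)ᶜ = {2, 3, 4, 5, 6, 7, 8, 9, 10, 11, 12, 13, 14, 15, 16, 17, 18}
(A ∩ C)ᶜ ∩ (C \ A)ᶜ = {3, 4, 8, 9, 11, 13, 16, 17, 18}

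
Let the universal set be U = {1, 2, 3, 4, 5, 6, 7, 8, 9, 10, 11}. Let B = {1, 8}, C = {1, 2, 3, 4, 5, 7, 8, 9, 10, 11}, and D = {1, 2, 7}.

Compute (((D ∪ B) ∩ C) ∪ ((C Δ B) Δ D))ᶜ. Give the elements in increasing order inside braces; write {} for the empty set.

{6}

D ∪ B = {1, 2, 7, 8}
(D ∪ B) ∩ C = {1, 2, 7, 8}
C Δ B = {2, 3, 4, 5, 7, 9, 10, 11}
(C Δ B) Δ D = {1, 3, 4, 5, 9, 10, 11}
((D ∪ B) ∩ C) ∪ ((C Δ B) Δ D) = {1, 2, 3, 4, 5, 7, 8, 9, 10, 11}
(((D ∪ B) ∩ C) ∪ ((C Δ B) Δ D))ᶜ = {6}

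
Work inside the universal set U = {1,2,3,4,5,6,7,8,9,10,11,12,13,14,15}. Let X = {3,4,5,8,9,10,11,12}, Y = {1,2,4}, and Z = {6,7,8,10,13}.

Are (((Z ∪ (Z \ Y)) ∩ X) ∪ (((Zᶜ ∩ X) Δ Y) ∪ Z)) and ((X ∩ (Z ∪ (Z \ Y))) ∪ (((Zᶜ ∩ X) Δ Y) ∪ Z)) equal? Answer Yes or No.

Yes

Z \ Y = {6,7,8,10,13}
Z ∪ (Z \ Y) = {6,7,8,10,13}
(Z ∪ (Z \ Y)) ∩ X = {8,10}
Zᶜ = {1,2,3,4,5,9,11,12,14,15}
Zᶜ ∩ X = {3,4,5,9,11,12}
(Zᶜ ∩ X) Δ Y = {1,2,3,5,9,11,12}
((Zᶜ ∩ X) Δ Y) ∪ Z = {1,2,3,5,6,7,8,9,10,11,12,13}
((Z ∪ (Z \ Y)) ∩ X) ∪ (((Zᶜ ∩ X) Δ Y) ∪ Z) = {1,2,3,5,6,7,8,9,10,11,12,13}
X ∩ (Z ∪ (Z \ Y)) = {8,10}
(X ∩ (Z ∪ (Z \ Y))) ∪ (((Zᶜ ∩ X) Δ Y) ∪ Z) = {1,2,3,5,6,7,8,9,10,11,12,13}
Both equal {1,2,3,5,6,7,8,9,10,11,12,13}, so ((Z ∪ (Z \ Y)) ∩ X) ∪ (((Zᶜ ∩ X) Δ Y) ∪ Z) = (X ∩ (Z ∪ (Z \ Y))) ∪ (((Zᶜ ∩ X) Δ Y) ∪ Z).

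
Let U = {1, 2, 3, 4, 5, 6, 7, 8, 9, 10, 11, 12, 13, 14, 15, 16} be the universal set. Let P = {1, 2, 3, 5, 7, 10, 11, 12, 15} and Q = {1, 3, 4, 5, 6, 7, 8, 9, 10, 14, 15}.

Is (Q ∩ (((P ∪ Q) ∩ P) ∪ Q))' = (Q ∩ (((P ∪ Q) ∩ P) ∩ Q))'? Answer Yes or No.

P ∪ Q = {1, 2, 3, 4, 5, 6, 7, 8, 9, 10, 11, 12, 14, 15}
(P ∪ Q) ∩ P = {1, 2, 3, 5, 7, 10, 11, 12, 15}
((P ∪ Q) ∩ P) ∪ Q = {1, 2, 3, 4, 5, 6, 7, 8, 9, 10, 11, 12, 14, 15}
Q ∩ (((P ∪ Q) ∩ P) ∪ Q) = {1, 3, 4, 5, 6, 7, 8, 9, 10, 14, 15}
(Q ∩ (((P ∪ Q) ∩ P) ∪ Q))' = {2, 11, 12, 13, 16}
((P ∪ Q) ∩ P) ∩ Q = {1, 3, 5, 7, 10, 15}
Q ∩ (((P ∪ Q) ∩ P) ∩ Q) = {1, 3, 5, 7, 10, 15}
(Q ∩ (((P ∪ Q) ∩ P) ∩ Q))' = {2, 4, 6, 8, 9, 11, 12, 13, 14, 16}
4 ∈ (Q ∩ (((P ∪ Q) ∩ P) ∩ Q))' but 4 ∉ (Q ∩ (((P ∪ Q) ∩ P) ∪ Q))', so they differ.

No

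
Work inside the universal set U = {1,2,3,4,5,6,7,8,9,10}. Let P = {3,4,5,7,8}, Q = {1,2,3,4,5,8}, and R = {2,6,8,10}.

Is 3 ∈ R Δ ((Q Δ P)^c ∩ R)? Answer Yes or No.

3 ∈ Q and 3 ∈ P, so 3 ∉ Q Δ P
3 ∈ (Q Δ P)^c since 3 ∉ (Q Δ P)
3 ∈ (Q Δ P)^c and 3 ∉ R, so 3 ∉ (Q Δ P)^c ∩ R
3 ∉ R and 3 ∉ ((Q Δ P)^c ∩ R), so 3 ∉ R Δ ((Q Δ P)^c ∩ R)

No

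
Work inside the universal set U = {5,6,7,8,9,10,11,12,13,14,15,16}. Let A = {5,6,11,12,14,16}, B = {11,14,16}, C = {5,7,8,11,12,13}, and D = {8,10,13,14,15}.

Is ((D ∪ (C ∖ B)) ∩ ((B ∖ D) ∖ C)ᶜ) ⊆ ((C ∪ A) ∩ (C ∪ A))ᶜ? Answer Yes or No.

No

C ∖ B = {5,7,8,12,13}
D ∪ (C ∖ B) = {5,7,8,10,12,13,14,15}
B ∖ D = {11,16}
(B ∖ D) ∖ C = {16}
((B ∖ D) ∖ C)ᶜ = {5,6,7,8,9,10,11,12,13,14,15}
(D ∪ (C ∖ B)) ∩ ((B ∖ D) ∖ C)ᶜ = {5,7,8,10,12,13,14,15}
C ∪ A = {5,6,7,8,11,12,13,14,16}
(C ∪ A) ∩ (C ∪ A) = {5,6,7,8,11,12,13,14,16}
((C ∪ A) ∩ (C ∪ A))ᶜ = {9,10,15}
5 ∈ (D ∪ (C ∖ B)) ∩ ((B ∖ D) ∖ C)ᶜ but 5 ∉ ((C ∪ A) ∩ (C ∪ A))ᶜ, so the inclusion fails.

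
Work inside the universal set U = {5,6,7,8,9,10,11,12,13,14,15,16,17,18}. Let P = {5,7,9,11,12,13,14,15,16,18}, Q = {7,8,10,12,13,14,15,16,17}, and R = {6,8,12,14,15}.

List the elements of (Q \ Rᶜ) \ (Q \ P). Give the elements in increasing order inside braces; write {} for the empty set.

Rᶜ = {5,7,9,10,11,13,16,17,18}
Q \ Rᶜ = {8,12,14,15}
Q \ P = {8,10,17}
(Q \ Rᶜ) \ (Q \ P) = {12,14,15}

{12,14,15}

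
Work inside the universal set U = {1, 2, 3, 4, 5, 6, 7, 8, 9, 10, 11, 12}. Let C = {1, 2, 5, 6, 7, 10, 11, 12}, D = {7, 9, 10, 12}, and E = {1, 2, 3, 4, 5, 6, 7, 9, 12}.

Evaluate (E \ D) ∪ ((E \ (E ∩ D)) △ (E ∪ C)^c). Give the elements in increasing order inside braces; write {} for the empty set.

{1, 2, 3, 4, 5, 6, 8}

E \ D = {1, 2, 3, 4, 5, 6}
E ∩ D = {7, 9, 12}
E \ (E ∩ D) = {1, 2, 3, 4, 5, 6}
E ∪ C = {1, 2, 3, 4, 5, 6, 7, 9, 10, 11, 12}
(E ∪ C)^c = {8}
(E \ (E ∩ D)) △ (E ∪ C)^c = {1, 2, 3, 4, 5, 6, 8}
(E \ D) ∪ ((E \ (E ∩ D)) △ (E ∪ C)^c) = {1, 2, 3, 4, 5, 6, 8}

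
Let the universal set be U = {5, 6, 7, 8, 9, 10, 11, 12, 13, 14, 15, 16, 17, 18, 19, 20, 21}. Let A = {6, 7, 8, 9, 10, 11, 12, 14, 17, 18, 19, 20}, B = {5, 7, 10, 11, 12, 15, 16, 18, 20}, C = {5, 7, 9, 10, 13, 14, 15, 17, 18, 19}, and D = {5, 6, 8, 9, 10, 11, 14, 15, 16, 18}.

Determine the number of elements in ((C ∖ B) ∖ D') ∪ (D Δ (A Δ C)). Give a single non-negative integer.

C ∖ B = {9, 13, 14, 17, 19}
D' = {7, 12, 13, 17, 19, 20, 21}
(C ∖ B) ∖ D' = {9, 14}
A Δ C = {5, 6, 8, 11, 12, 13, 15, 20}
D Δ (A Δ C) = {9, 10, 12, 13, 14, 16, 18, 20}
((C ∖ B) ∖ D') ∪ (D Δ (A Δ C)) = {9, 10, 12, 13, 14, 16, 18, 20}
|((C ∖ B) ∖ D') ∪ (D Δ (A Δ C))| = 8

8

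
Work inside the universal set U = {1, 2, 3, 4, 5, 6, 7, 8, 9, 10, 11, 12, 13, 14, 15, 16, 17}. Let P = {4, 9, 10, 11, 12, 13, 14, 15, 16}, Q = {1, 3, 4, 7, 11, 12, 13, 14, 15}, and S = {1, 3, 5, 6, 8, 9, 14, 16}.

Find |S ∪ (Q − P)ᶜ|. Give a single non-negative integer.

Q − P = {1, 3, 7}
(Q − P)ᶜ = {2, 4, 5, 6, 8, 9, 10, 11, 12, 13, 14, 15, 16, 17}
S ∪ (Q − P)ᶜ = {1, 2, 3, 4, 5, 6, 8, 9, 10, 11, 12, 13, 14, 15, 16, 17}
|S ∪ (Q − P)ᶜ| = 16

16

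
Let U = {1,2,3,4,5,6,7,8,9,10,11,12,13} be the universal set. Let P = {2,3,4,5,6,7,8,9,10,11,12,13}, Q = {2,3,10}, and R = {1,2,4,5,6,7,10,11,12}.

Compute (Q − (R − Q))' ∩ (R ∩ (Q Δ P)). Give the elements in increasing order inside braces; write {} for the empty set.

R − Q = {1,4,5,6,7,11,12}
Q − (R − Q) = {2,3,10}
(Q − (R − Q))' = {1,4,5,6,7,8,9,11,12,13}
Q Δ P = {4,5,6,7,8,9,11,12,13}
R ∩ (Q Δ P) = {4,5,6,7,11,12}
(Q − (R − Q))' ∩ (R ∩ (Q Δ P)) = {4,5,6,7,11,12}

{4,5,6,7,11,12}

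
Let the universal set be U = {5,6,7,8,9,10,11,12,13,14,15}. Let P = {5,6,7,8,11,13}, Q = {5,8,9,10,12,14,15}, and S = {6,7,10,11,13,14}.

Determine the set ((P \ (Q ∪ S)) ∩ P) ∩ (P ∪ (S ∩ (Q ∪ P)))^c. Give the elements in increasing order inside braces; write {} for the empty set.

{}

Q ∪ S = {5,6,7,8,9,10,11,12,13,14,15}
P \ (Q ∪ S) = {}
(P \ (Q ∪ S)) ∩ P = {}
Q ∪ P = {5,6,7,8,9,10,11,12,13,14,15}
S ∩ (Q ∪ P) = {6,7,10,11,13,14}
P ∪ (S ∩ (Q ∪ P)) = {5,6,7,8,10,11,13,14}
(P ∪ (S ∩ (Q ∪ P)))^c = {9,12,15}
((P \ (Q ∪ S)) ∩ P) ∩ (P ∪ (S ∩ (Q ∪ P)))^c = {}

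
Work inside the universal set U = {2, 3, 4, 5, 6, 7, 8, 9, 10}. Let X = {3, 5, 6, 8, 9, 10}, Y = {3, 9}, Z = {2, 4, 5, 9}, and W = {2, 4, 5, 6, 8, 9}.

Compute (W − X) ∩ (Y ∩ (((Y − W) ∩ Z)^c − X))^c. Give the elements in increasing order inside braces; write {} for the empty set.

{2, 4}

W − X = {2, 4}
Y − W = {3}
(Y − W) ∩ Z = {}
((Y − W) ∩ Z)^c = {2, 3, 4, 5, 6, 7, 8, 9, 10}
((Y − W) ∩ Z)^c − X = {2, 4, 7}
Y ∩ (((Y − W) ∩ Z)^c − X) = {}
(Y ∩ (((Y − W) ∩ Z)^c − X))^c = {2, 3, 4, 5, 6, 7, 8, 9, 10}
(W − X) ∩ (Y ∩ (((Y − W) ∩ Z)^c − X))^c = {2, 4}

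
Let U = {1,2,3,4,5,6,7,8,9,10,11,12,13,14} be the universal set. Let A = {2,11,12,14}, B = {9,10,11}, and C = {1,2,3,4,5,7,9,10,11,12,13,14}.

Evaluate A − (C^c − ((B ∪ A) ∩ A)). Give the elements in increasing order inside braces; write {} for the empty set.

{2,11,12,14}

C^c = {6,8}
B ∪ A = {2,9,10,11,12,14}
(B ∪ A) ∩ A = {2,11,12,14}
C^c − ((B ∪ A) ∩ A) = {6,8}
A − (C^c − ((B ∪ A) ∩ A)) = {2,11,12,14}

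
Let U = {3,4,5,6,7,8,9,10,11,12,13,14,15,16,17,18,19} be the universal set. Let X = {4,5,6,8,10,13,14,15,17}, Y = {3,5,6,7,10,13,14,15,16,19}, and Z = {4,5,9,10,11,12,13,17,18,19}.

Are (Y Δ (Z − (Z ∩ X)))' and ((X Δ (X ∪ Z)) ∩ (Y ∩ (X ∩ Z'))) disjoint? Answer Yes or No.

Yes

Z ∩ X = {4,5,10,13,17}
Z − (Z ∩ X) = {9,11,12,18,19}
Y Δ (Z − (Z ∩ X)) = {3,5,6,7,9,10,11,12,13,14,15,16,18}
(Y Δ (Z − (Z ∩ X)))' = {4,8,17,19}
X ∪ Z = {4,5,6,8,9,10,11,12,13,14,15,17,18,19}
X Δ (X ∪ Z) = {9,11,12,18,19}
Z' = {3,6,7,8,14,15,16}
X ∩ Z' = {6,8,14,15}
Y ∩ (X ∩ Z') = {6,14,15}
(X Δ (X ∪ Z)) ∩ (Y ∩ (X ∩ Z')) = {}
{4,8,17,19} and {} share no elements.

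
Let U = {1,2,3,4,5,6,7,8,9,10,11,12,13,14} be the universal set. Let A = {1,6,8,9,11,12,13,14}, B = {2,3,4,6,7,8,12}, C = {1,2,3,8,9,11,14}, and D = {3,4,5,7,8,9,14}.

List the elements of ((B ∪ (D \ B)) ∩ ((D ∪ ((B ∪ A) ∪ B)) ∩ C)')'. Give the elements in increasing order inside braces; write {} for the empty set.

D \ B = {5,9,14}
B ∪ (D \ B) = {2,3,4,5,6,7,8,9,12,14}
B ∪ A = {1,2,3,4,6,7,8,9,11,12,13,14}
(B ∪ A) ∪ B = {1,2,3,4,6,7,8,9,11,12,13,14}
D ∪ ((B ∪ A) ∪ B) = {1,2,3,4,5,6,7,8,9,11,12,13,14}
(D ∪ ((B ∪ A) ∪ B)) ∩ C = {1,2,3,8,9,11,14}
((D ∪ ((B ∪ A) ∪ B)) ∩ C)' = {4,5,6,7,10,12,13}
(B ∪ (D \ B)) ∩ ((D ∪ ((B ∪ A) ∪ B)) ∩ C)' = {4,5,6,7,12}
((B ∪ (D \ B)) ∩ ((D ∪ ((B ∪ A) ∪ B)) ∩ C)')' = {1,2,3,8,9,10,11,13,14}

{1,2,3,8,9,10,11,13,14}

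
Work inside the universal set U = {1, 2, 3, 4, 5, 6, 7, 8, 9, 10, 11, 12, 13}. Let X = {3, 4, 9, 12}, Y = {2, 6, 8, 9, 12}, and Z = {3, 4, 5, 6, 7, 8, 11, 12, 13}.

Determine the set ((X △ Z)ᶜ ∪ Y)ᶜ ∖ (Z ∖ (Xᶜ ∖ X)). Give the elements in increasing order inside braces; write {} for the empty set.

X △ Z = {5, 6, 7, 8, 9, 11, 13}
(X △ Z)ᶜ = {1, 2, 3, 4, 10, 12}
(X △ Z)ᶜ ∪ Y = {1, 2, 3, 4, 6, 8, 9, 10, 12}
((X △ Z)ᶜ ∪ Y)ᶜ = {5, 7, 11, 13}
Xᶜ = {1, 2, 5, 6, 7, 8, 10, 11, 13}
Xᶜ ∖ X = {1, 2, 5, 6, 7, 8, 10, 11, 13}
Z ∖ (Xᶜ ∖ X) = {3, 4, 12}
((X △ Z)ᶜ ∪ Y)ᶜ ∖ (Z ∖ (Xᶜ ∖ X)) = {5, 7, 11, 13}

{5, 7, 11, 13}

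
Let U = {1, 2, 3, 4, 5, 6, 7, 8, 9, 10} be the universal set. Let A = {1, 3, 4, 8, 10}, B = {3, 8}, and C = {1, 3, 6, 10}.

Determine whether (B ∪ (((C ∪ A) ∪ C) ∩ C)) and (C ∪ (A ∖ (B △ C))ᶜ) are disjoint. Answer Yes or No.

C ∪ A = {1, 3, 4, 6, 8, 10}
(C ∪ A) ∪ C = {1, 3, 4, 6, 8, 10}
((C ∪ A) ∪ C) ∩ C = {1, 3, 6, 10}
B ∪ (((C ∪ A) ∪ C) ∩ C) = {1, 3, 6, 8, 10}
B △ C = {1, 6, 8, 10}
A ∖ (B △ C) = {3, 4}
(A ∖ (B △ C))ᶜ = {1, 2, 5, 6, 7, 8, 9, 10}
C ∪ (A ∖ (B △ C))ᶜ = {1, 2, 3, 5, 6, 7, 8, 9, 10}
1 lies in both, so they are not disjoint.

No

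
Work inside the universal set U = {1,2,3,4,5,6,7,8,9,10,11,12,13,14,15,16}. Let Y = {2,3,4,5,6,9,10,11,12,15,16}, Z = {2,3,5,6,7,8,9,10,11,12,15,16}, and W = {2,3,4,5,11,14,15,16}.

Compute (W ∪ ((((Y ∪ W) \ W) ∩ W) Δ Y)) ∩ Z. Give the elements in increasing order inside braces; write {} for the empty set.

{2,3,5,6,9,10,11,12,15,16}

Y ∪ W = {2,3,4,5,6,9,10,11,12,14,15,16}
(Y ∪ W) \ W = {6,9,10,12}
((Y ∪ W) \ W) ∩ W = {}
(((Y ∪ W) \ W) ∩ W) Δ Y = {2,3,4,5,6,9,10,11,12,15,16}
W ∪ ((((Y ∪ W) \ W) ∩ W) Δ Y) = {2,3,4,5,6,9,10,11,12,14,15,16}
(W ∪ ((((Y ∪ W) \ W) ∩ W) Δ Y)) ∩ Z = {2,3,5,6,9,10,11,12,15,16}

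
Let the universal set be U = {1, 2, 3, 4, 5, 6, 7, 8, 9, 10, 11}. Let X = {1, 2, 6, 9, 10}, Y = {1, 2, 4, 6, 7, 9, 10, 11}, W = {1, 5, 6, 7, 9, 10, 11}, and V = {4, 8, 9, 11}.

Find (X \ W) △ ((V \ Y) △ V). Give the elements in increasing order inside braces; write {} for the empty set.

{2, 4, 9, 11}

X \ W = {2}
V \ Y = {8}
(V \ Y) △ V = {4, 9, 11}
(X \ W) △ ((V \ Y) △ V) = {2, 4, 9, 11}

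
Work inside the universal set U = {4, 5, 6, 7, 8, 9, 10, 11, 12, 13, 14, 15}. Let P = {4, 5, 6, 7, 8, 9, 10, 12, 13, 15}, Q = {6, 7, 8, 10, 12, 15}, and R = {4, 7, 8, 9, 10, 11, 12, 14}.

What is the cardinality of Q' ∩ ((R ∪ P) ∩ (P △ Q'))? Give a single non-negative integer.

2

Q' = {4, 5, 9, 11, 13, 14}
R ∪ P = {4, 5, 6, 7, 8, 9, 10, 11, 12, 13, 14, 15}
P △ Q' = {6, 7, 8, 10, 11, 12, 14, 15}
(R ∪ P) ∩ (P △ Q') = {6, 7, 8, 10, 11, 12, 14, 15}
Q' ∩ ((R ∪ P) ∩ (P △ Q')) = {11, 14}
|Q' ∩ ((R ∪ P) ∩ (P △ Q'))| = 2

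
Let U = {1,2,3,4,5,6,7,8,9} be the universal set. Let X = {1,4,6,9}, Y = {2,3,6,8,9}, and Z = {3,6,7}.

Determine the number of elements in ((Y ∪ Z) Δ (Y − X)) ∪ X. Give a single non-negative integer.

Y ∪ Z = {2,3,6,7,8,9}
Y − X = {2,3,8}
(Y ∪ Z) Δ (Y − X) = {6,7,9}
((Y ∪ Z) Δ (Y − X)) ∪ X = {1,4,6,7,9}
|((Y ∪ Z) Δ (Y − X)) ∪ X| = 5

5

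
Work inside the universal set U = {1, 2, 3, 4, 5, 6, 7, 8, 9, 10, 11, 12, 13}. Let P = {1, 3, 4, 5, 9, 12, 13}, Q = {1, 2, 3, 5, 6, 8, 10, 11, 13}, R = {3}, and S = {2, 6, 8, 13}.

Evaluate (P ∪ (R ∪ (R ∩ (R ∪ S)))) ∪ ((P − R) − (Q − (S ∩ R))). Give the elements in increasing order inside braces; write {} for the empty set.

{1, 3, 4, 5, 9, 12, 13}

R ∪ S = {2, 3, 6, 8, 13}
R ∩ (R ∪ S) = {3}
R ∪ (R ∩ (R ∪ S)) = {3}
P ∪ (R ∪ (R ∩ (R ∪ S))) = {1, 3, 4, 5, 9, 12, 13}
P − R = {1, 4, 5, 9, 12, 13}
S ∩ R = {}
Q − (S ∩ R) = {1, 2, 3, 5, 6, 8, 10, 11, 13}
(P − R) − (Q − (S ∩ R)) = {4, 9, 12}
(P ∪ (R ∪ (R ∩ (R ∪ S)))) ∪ ((P − R) − (Q − (S ∩ R))) = {1, 3, 4, 5, 9, 12, 13}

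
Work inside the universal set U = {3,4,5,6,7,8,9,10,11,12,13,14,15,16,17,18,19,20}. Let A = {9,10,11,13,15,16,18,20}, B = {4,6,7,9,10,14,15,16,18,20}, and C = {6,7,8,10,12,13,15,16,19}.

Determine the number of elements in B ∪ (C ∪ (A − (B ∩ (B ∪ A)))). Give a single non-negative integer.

B ∪ A = {4,6,7,9,10,11,13,14,15,16,18,20}
B ∩ (B ∪ A) = {4,6,7,9,10,14,15,16,18,20}
A − (B ∩ (B ∪ A)) = {11,13}
C ∪ (A − (B ∩ (B ∪ A))) = {6,7,8,10,11,12,13,15,16,19}
B ∪ (C ∪ (A − (B ∩ (B ∪ A)))) = {4,6,7,8,9,10,11,12,13,14,15,16,18,19,20}
|B ∪ (C ∪ (A − (B ∩ (B ∪ A))))| = 15

15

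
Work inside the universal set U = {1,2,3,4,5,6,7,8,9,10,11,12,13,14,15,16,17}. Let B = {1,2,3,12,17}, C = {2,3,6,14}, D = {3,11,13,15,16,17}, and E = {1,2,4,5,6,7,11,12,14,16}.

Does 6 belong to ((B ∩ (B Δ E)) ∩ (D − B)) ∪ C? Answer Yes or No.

6 ∉ B and 6 ∈ E, so 6 ∈ B Δ E
6 ∉ B and 6 ∈ (B Δ E), so 6 ∉ B ∩ (B Δ E)
6 ∉ D and 6 ∉ B, so 6 ∉ D − B
6 ∉ (B ∩ (B Δ E)) and 6 ∉ (D − B), so 6 ∉ (B ∩ (B Δ E)) ∩ (D − B)
6 ∉ ((B ∩ (B Δ E)) ∩ (D − B)) and 6 ∈ C, so 6 ∈ ((B ∩ (B Δ E)) ∩ (D − B)) ∪ C

Yes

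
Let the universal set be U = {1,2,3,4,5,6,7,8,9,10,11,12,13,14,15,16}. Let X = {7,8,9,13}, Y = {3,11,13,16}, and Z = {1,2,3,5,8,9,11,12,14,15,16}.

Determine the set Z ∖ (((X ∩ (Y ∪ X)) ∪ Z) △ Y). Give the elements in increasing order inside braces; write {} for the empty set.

Y ∪ X = {3,7,8,9,11,13,16}
X ∩ (Y ∪ X) = {7,8,9,13}
(X ∩ (Y ∪ X)) ∪ Z = {1,2,3,5,7,8,9,11,12,13,14,15,16}
((X ∩ (Y ∪ X)) ∪ Z) △ Y = {1,2,5,7,8,9,12,14,15}
Z ∖ (((X ∩ (Y ∪ X)) ∪ Z) △ Y) = {3,11,16}

{3,11,16}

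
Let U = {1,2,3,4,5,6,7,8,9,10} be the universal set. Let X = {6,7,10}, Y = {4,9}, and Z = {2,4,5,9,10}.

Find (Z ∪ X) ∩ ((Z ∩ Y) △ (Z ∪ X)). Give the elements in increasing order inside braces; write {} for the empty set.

{2,5,6,7,10}

Z ∪ X = {2,4,5,6,7,9,10}
Z ∩ Y = {4,9}
(Z ∩ Y) △ (Z ∪ X) = {2,5,6,7,10}
(Z ∪ X) ∩ ((Z ∩ Y) △ (Z ∪ X)) = {2,5,6,7,10}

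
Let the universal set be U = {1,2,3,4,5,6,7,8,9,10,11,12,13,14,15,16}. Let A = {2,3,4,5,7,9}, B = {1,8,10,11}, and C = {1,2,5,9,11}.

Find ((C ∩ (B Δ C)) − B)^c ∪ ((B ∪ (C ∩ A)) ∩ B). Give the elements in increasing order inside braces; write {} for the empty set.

B Δ C = {2,5,8,9,10}
C ∩ (B Δ C) = {2,5,9}
(C ∩ (B Δ C)) − B = {2,5,9}
((C ∩ (B Δ C)) − B)^c = {1,3,4,6,7,8,10,11,12,13,14,15,16}
C ∩ A = {2,5,9}
B ∪ (C ∩ A) = {1,2,5,8,9,10,11}
(B ∪ (C ∩ A)) ∩ B = {1,8,10,11}
((C ∩ (B Δ C)) − B)^c ∪ ((B ∪ (C ∩ A)) ∩ B) = {1,3,4,6,7,8,10,11,12,13,14,15,16}

{1,3,4,6,7,8,10,11,12,13,14,15,16}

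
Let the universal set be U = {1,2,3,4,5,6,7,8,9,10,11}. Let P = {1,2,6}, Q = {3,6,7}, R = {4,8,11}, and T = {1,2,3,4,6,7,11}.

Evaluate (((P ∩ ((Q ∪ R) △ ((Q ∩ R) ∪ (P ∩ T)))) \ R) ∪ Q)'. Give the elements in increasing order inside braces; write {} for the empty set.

{4,5,8,9,10,11}

Q ∪ R = {3,4,6,7,8,11}
Q ∩ R = {}
P ∩ T = {1,2,6}
(Q ∩ R) ∪ (P ∩ T) = {1,2,6}
(Q ∪ R) △ ((Q ∩ R) ∪ (P ∩ T)) = {1,2,3,4,7,8,11}
P ∩ ((Q ∪ R) △ ((Q ∩ R) ∪ (P ∩ T))) = {1,2}
(P ∩ ((Q ∪ R) △ ((Q ∩ R) ∪ (P ∩ T)))) \ R = {1,2}
((P ∩ ((Q ∪ R) △ ((Q ∩ R) ∪ (P ∩ T)))) \ R) ∪ Q = {1,2,3,6,7}
(((P ∩ ((Q ∪ R) △ ((Q ∩ R) ∪ (P ∩ T)))) \ R) ∪ Q)' = {4,5,8,9,10,11}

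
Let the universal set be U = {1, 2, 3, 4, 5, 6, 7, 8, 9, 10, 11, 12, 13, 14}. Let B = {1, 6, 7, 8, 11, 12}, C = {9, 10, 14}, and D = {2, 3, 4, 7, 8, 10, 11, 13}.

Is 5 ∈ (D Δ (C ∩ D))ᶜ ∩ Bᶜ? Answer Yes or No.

5 ∉ C and 5 ∉ D, so 5 ∉ C ∩ D
5 ∉ D and 5 ∉ (C ∩ D), so 5 ∉ D Δ (C ∩ D)
5 ∈ (D Δ (C ∩ D))ᶜ since 5 ∉ (D Δ (C ∩ D))
5 ∉ B, so 5 ∈ Bᶜ
5 ∈ (D Δ (C ∩ D))ᶜ and 5 ∈ Bᶜ, so 5 ∈ (D Δ (C ∩ D))ᶜ ∩ Bᶜ

Yes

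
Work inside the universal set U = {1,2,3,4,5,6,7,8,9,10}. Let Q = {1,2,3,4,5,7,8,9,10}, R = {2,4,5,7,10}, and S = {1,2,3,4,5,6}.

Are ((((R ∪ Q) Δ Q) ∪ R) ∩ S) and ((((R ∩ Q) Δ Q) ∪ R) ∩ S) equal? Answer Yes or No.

No

R ∪ Q = {1,2,3,4,5,7,8,9,10}
(R ∪ Q) Δ Q = {}
((R ∪ Q) Δ Q) ∪ R = {2,4,5,7,10}
(((R ∪ Q) Δ Q) ∪ R) ∩ S = {2,4,5}
R ∩ Q = {2,4,5,7,10}
(R ∩ Q) Δ Q = {1,3,8,9}
((R ∩ Q) Δ Q) ∪ R = {1,2,3,4,5,7,8,9,10}
(((R ∩ Q) Δ Q) ∪ R) ∩ S = {1,2,3,4,5}
1 ∈ (((R ∩ Q) Δ Q) ∪ R) ∩ S but 1 ∉ (((R ∪ Q) Δ Q) ∪ R) ∩ S, so they differ.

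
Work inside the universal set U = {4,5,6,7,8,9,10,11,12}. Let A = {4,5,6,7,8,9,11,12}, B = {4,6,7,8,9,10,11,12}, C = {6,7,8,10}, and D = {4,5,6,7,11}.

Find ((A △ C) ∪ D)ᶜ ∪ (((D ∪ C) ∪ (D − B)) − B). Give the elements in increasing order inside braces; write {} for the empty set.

A △ C = {4,5,9,10,11,12}
(A △ C) ∪ D = {4,5,6,7,9,10,11,12}
((A △ C) ∪ D)ᶜ = {8}
D ∪ C = {4,5,6,7,8,10,11}
D − B = {5}
(D ∪ C) ∪ (D − B) = {4,5,6,7,8,10,11}
((D ∪ C) ∪ (D − B)) − B = {5}
((A △ C) ∪ D)ᶜ ∪ (((D ∪ C) ∪ (D − B)) − B) = {5,8}

{5,8}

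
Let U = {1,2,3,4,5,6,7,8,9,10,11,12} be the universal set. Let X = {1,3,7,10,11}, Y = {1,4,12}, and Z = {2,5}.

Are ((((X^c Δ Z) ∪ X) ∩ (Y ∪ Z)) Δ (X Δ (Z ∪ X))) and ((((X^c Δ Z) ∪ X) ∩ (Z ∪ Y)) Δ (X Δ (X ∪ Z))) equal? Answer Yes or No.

Yes

X^c = {2,4,5,6,8,9,12}
X^c Δ Z = {4,6,8,9,12}
(X^c Δ Z) ∪ X = {1,3,4,6,7,8,9,10,11,12}
Y ∪ Z = {1,2,4,5,12}
((X^c Δ Z) ∪ X) ∩ (Y ∪ Z) = {1,4,12}
Z ∪ X = {1,2,3,5,7,10,11}
X Δ (Z ∪ X) = {2,5}
(((X^c Δ Z) ∪ X) ∩ (Y ∪ Z)) Δ (X Δ (Z ∪ X)) = {1,2,4,5,12}
Z ∪ Y = {1,2,4,5,12}
((X^c Δ Z) ∪ X) ∩ (Z ∪ Y) = {1,4,12}
X ∪ Z = {1,2,3,5,7,10,11}
X Δ (X ∪ Z) = {2,5}
(((X^c Δ Z) ∪ X) ∩ (Z ∪ Y)) Δ (X Δ (X ∪ Z)) = {1,2,4,5,12}
Both equal {1,2,4,5,12}, so (((X^c Δ Z) ∪ X) ∩ (Y ∪ Z)) Δ (X Δ (Z ∪ X)) = (((X^c Δ Z) ∪ X) ∩ (Z ∪ Y)) Δ (X Δ (X ∪ Z)).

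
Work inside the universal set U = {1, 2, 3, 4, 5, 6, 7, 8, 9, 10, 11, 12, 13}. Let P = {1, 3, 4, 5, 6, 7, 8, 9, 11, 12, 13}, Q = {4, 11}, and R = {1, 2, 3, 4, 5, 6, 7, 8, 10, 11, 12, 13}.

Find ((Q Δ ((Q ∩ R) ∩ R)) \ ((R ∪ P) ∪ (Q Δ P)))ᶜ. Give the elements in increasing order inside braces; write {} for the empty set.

Q ∩ R = {4, 11}
(Q ∩ R) ∩ R = {4, 11}
Q Δ ((Q ∩ R) ∩ R) = {}
R ∪ P = {1, 2, 3, 4, 5, 6, 7, 8, 9, 10, 11, 12, 13}
Q Δ P = {1, 3, 5, 6, 7, 8, 9, 12, 13}
(R ∪ P) ∪ (Q Δ P) = {1, 2, 3, 4, 5, 6, 7, 8, 9, 10, 11, 12, 13}
(Q Δ ((Q ∩ R) ∩ R)) \ ((R ∪ P) ∪ (Q Δ P)) = {}
((Q Δ ((Q ∩ R) ∩ R)) \ ((R ∪ P) ∪ (Q Δ P)))ᶜ = {1, 2, 3, 4, 5, 6, 7, 8, 9, 10, 11, 12, 13}

{1, 2, 3, 4, 5, 6, 7, 8, 9, 10, 11, 12, 13}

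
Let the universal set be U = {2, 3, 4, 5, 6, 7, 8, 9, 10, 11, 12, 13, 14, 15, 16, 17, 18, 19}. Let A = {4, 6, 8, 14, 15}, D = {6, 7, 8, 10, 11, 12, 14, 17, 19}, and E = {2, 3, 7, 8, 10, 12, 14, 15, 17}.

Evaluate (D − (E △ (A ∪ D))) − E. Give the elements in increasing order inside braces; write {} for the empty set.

A ∪ D = {4, 6, 7, 8, 10, 11, 12, 14, 15, 17, 19}
E △ (A ∪ D) = {2, 3, 4, 6, 11, 19}
D − (E △ (A ∪ D)) = {7, 8, 10, 12, 14, 17}
(D − (E △ (A ∪ D))) − E = {}

{}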